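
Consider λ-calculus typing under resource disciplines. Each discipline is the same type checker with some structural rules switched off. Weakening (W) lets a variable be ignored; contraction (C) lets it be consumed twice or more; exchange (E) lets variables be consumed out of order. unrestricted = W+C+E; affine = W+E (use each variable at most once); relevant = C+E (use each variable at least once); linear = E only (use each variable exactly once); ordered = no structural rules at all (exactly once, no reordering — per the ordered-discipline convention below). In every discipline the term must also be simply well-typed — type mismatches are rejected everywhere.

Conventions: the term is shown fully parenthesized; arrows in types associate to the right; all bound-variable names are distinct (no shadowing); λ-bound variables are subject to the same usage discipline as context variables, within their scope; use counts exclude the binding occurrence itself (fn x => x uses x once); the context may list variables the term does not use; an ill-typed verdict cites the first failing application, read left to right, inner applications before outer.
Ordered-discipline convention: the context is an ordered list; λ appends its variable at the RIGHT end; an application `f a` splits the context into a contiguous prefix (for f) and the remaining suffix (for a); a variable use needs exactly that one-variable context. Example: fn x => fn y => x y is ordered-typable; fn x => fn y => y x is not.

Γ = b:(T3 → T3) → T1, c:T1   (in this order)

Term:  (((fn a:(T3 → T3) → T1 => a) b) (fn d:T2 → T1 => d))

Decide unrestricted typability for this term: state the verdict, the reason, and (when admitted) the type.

no — a type mismatch blocks all five
counts: b ×1; c ×0; a [bound] ×1; d [bound] ×1
order of uses: a, b, d
typing: ill-typed: a function awaiting T3 → T3 gets (T2 → T1) → T2 → T1
across the five disciplines: ordered ✗; linear ✗; affine ✗; relevant ✗; unrestricted ✗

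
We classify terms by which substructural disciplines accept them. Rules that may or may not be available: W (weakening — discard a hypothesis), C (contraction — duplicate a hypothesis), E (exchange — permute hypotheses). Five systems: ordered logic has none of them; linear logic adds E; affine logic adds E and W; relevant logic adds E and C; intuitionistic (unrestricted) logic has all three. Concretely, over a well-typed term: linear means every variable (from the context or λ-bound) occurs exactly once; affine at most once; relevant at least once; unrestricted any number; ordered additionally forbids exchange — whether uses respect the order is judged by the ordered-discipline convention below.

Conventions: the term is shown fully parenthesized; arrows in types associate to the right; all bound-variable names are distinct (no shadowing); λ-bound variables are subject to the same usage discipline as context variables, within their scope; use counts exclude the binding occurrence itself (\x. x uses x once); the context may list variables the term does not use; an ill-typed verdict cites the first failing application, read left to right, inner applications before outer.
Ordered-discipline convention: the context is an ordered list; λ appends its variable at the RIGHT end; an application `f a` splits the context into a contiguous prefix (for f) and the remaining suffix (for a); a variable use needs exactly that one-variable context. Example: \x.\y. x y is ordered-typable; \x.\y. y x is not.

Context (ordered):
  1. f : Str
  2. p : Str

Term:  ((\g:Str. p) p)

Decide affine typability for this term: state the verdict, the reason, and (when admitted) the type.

no — repeated use of p ×2
variable uses: f=0; p=2; g (λ-bound)=0
order of uses: p, p
typing: well-typed at Str
across the five disciplines: ordered ✗ | linear ✗ | affine ✗ | relevant ✗ | unrestricted ✓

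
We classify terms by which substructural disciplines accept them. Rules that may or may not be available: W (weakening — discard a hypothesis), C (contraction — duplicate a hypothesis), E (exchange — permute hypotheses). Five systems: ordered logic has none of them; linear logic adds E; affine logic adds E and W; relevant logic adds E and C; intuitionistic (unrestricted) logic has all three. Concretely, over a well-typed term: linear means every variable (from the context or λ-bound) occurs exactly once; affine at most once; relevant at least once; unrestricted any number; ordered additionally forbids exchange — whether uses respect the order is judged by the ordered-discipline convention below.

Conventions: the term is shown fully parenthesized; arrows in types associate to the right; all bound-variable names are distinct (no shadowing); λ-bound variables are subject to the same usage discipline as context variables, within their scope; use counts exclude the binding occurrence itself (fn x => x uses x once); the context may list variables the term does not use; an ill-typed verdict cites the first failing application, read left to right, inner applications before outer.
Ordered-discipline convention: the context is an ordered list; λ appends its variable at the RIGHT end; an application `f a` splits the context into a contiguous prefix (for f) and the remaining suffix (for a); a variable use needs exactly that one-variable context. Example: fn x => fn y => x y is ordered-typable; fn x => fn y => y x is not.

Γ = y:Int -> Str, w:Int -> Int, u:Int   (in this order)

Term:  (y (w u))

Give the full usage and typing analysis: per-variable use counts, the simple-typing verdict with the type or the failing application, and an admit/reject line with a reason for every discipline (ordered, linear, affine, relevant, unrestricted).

use counts: y ×1; w ×1; u ×1
order of uses: y, w, u
typing: the term checks, with type Str
ordered: ✓, single-use (y, w, u), ordered derivation ok
linear: ✓, single use per variable (y, w, u)
affine: ✓, no duplicate uses among y, w, u
relevant: ✓, none of y, w, u goes unused
unrestricted: ✓, well-typed at Str; no restrictions here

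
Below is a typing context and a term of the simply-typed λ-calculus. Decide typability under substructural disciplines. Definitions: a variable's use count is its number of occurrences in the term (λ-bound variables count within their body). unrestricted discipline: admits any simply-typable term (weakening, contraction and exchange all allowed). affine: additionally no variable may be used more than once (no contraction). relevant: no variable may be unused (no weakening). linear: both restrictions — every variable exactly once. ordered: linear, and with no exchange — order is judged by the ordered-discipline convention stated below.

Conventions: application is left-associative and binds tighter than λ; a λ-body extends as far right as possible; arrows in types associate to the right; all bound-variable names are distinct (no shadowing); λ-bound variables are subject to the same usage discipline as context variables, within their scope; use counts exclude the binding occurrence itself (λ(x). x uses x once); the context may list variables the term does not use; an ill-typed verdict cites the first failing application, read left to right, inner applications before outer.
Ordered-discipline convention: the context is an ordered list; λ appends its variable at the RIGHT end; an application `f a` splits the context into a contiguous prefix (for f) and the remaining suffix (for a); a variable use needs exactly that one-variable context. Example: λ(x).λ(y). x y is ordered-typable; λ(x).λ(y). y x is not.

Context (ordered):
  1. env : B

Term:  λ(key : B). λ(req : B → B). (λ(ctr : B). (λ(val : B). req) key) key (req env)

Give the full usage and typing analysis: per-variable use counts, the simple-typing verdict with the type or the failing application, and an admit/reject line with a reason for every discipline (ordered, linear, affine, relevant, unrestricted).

use counts: env: 1, key (λ-bound): 2, req (λ-bound): 2, ctr (λ-bound): 0, val (λ-bound): 0
order of uses: req, key, key, req, env
typing: well-typed at B → (B → B) → B
ordered: ✗, repeated use of key ×2, req ×2; needs weakening: ctr, val unused
linear: ✗, repeated use of key ×2, req ×2; needs weakening: ctr, val unused
affine: ✗, repeated use of key ×2, req ×2
relevant: ✗, needs weakening: ctr, val unused
unrestricted: ✓, simply typable at B → (B → B) → B; W, C, E all held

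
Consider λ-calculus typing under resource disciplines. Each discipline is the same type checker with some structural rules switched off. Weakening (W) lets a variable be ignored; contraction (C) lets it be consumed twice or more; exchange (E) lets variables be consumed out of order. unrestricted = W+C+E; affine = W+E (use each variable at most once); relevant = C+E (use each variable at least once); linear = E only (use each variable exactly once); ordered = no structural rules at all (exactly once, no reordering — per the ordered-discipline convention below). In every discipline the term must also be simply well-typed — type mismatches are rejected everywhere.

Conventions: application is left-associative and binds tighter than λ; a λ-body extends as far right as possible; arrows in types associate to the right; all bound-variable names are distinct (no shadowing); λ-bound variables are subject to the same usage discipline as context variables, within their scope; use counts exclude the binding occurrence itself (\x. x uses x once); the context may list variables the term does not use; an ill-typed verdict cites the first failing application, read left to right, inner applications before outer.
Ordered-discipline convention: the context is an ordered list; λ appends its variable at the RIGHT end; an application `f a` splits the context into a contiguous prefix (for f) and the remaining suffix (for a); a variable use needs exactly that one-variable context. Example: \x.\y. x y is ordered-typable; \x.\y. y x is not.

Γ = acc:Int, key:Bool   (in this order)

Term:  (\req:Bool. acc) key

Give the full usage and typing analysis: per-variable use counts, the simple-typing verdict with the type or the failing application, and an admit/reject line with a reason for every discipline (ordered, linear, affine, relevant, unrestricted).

use counts: acc: 1, key: 1, req [bound]: 0
use order (left to right): acc, key
typing: the term checks, with type Int
ordered: ✗, req left unused
linear: ✗, req left unused
affine: ✓, no duplicate uses among acc, key, req
relevant: ✗, req left unused
unrestricted: ✓, simply typable at Int; W, C, E all held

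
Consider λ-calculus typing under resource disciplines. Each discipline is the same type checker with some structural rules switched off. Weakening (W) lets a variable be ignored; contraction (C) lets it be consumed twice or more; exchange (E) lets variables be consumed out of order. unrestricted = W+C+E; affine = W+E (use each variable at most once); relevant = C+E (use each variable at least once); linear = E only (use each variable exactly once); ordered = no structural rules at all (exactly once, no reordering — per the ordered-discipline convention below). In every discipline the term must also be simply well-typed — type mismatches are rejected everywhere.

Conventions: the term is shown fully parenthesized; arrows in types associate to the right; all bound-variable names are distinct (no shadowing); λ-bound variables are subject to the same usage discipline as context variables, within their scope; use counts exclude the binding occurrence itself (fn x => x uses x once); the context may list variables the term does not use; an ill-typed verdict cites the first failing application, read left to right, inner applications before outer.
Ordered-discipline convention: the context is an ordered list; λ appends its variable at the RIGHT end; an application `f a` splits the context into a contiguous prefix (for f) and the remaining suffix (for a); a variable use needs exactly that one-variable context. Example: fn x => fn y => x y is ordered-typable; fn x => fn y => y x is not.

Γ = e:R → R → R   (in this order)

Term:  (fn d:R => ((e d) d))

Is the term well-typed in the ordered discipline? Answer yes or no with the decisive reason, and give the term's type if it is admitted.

no — repeated use of d ×2
use counts: e: 1; d [bound]: 2
use order (left to right): e, d, d
typing: well-typed at R → R
across the five disciplines: ordered ✗ | linear ✗ | affine ✗ | relevant ✓ | unrestricted ✓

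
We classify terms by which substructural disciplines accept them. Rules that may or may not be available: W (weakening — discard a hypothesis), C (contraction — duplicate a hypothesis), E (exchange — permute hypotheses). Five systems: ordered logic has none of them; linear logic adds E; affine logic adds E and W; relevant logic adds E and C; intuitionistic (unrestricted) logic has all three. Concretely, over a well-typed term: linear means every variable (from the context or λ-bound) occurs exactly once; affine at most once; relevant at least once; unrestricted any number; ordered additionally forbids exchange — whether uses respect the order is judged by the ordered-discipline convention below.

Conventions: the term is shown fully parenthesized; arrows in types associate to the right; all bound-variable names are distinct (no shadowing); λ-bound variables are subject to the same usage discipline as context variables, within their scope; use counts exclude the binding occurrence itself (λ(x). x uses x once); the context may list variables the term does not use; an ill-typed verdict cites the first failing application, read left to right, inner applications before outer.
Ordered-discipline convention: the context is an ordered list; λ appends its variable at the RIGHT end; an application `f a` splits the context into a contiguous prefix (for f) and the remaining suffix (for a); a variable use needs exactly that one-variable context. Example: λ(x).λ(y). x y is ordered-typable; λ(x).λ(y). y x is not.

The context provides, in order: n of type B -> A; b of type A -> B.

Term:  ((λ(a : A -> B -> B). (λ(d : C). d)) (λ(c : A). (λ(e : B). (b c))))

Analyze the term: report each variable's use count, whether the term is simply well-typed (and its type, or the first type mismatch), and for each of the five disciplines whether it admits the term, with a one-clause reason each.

usage: n=0; b=1; a (λ-bound)=0; d (λ-bound)=1; c (λ-bound)=1; e (λ-bound)=0
order of uses: d, b, c
typing: ✓ — C -> C
ordered ✗ (n, a, e never used (weakening))
linear ✗ (n, a, e never used (weakening))
affine ✓ (n, b, a, d, c, e: no repeats, contraction unneeded)
relevant ✗ (n, a, e never used (weakening))
unrestricted ✓ (simply typable at C -> C; W, C, E all held)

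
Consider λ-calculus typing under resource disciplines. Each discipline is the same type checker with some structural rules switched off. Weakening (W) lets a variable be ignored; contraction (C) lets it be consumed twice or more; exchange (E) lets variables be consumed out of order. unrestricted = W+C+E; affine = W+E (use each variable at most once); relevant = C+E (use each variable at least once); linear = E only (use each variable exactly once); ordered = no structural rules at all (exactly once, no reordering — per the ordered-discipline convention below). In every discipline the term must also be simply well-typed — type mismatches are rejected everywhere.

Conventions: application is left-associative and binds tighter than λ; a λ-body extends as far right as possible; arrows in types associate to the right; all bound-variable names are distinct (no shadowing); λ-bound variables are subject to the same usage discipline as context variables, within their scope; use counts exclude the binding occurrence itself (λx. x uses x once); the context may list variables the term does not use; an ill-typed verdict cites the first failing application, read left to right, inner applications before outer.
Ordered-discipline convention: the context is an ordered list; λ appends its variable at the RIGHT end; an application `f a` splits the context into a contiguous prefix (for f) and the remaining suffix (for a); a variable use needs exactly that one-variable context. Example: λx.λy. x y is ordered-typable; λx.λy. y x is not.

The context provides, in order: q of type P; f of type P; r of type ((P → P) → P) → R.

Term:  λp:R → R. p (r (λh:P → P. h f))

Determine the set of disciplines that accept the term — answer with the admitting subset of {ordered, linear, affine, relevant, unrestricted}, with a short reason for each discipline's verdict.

admitted in: affine, unrestricted
variable uses: q ×0; f ×1; r ×1; p [bound] ×1; h [bound] ×1
use order (left to right): p, r, h, f
typing: ✓ — (R → R) → R
ordered ✗ (unused: q — weakening required)
linear ✗ (unused: q — weakening required)
affine ✓ (none of q, f, r, p, h used more than once)
relevant ✗ (unused: q — weakening required)
unrestricted ✓ (well-typed at (R → R) → R; no restrictions here)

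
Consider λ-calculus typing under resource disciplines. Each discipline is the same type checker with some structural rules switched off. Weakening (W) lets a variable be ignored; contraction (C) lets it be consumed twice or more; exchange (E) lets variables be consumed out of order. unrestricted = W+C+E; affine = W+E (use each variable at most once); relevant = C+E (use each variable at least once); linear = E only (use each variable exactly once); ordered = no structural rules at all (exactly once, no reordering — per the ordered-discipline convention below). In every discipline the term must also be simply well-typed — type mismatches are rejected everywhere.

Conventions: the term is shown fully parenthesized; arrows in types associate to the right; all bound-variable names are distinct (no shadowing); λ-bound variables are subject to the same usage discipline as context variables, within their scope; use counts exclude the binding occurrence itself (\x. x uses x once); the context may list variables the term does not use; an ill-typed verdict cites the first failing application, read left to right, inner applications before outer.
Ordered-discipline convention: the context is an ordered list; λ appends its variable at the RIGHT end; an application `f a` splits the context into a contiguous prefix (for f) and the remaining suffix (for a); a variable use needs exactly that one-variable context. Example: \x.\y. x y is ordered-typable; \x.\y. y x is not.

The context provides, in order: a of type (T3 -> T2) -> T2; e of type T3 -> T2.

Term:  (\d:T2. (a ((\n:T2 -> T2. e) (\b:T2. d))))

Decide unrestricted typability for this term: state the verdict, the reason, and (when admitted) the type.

yes — well-typed at T2 -> T2; no restrictions here; term : T2 -> T2
counts: a ×1; e ×1; d (bound) ×1; n (bound) ×0; b (bound) ×0
use order (left to right): a, e, d
typing: the term checks, with type T2 -> T2
per-discipline verdicts: ordered ✗ · linear ✗ · affine ✓ · relevant ✗ · unrestricted ✓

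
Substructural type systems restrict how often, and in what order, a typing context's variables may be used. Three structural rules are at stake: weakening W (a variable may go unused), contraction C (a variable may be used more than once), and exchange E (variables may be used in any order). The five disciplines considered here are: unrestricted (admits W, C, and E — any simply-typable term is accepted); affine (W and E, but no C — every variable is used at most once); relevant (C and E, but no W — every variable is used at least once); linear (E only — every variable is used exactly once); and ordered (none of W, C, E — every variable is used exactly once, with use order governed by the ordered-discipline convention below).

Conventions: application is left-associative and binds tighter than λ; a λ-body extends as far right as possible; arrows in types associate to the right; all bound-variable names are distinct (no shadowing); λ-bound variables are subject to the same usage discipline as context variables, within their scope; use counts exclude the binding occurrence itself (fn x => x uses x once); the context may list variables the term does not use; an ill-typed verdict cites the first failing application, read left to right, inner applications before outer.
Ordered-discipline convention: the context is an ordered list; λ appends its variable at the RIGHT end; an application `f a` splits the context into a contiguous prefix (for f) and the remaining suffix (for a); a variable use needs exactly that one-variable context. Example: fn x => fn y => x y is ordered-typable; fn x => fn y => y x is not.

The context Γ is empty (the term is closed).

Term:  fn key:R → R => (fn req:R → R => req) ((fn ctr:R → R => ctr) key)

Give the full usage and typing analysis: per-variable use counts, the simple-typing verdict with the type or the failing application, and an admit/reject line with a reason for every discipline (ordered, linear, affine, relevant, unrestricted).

variable uses: key (bound) ×1, req (bound) ×1, ctr (bound) ×1
use order (left to right): req, ctr, key
typing: ✓ — (R → R) → R → R
ordered ✓ (one use each (key, req, ctr); ordered split holds)
linear ✓ (single use per variable (key, req, ctr))
affine ✓ (no duplicate uses among key, req, ctr)
relevant ✓ (every one of key, req, ctr appears)
unrestricted ✓ (type-checks ((R → R) → R → R) and nothing is barred)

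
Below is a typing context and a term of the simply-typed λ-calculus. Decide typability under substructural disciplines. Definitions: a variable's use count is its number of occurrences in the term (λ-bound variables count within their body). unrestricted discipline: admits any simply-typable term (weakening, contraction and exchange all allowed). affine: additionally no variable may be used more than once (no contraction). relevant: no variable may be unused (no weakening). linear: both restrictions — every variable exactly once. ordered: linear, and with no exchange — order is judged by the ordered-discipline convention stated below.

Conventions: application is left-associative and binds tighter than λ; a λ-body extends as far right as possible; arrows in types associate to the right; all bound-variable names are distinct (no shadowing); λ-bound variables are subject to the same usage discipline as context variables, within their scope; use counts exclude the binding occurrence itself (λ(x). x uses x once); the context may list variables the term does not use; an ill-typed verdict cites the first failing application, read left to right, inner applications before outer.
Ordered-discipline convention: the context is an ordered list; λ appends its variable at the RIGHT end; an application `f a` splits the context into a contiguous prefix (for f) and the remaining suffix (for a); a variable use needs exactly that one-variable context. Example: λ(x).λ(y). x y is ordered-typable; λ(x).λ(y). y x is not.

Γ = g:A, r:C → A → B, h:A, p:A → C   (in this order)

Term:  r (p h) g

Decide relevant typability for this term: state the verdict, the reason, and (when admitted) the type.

yes — at least one use each (g, r, h, p); term : B
use counts: g=1, r=1, h=1, p=1
order of uses: r, p, h, g
typing: the term checks, with type B
summary: ordered ✗, linear ✓, affine ✓, relevant ✓, unrestricted ✓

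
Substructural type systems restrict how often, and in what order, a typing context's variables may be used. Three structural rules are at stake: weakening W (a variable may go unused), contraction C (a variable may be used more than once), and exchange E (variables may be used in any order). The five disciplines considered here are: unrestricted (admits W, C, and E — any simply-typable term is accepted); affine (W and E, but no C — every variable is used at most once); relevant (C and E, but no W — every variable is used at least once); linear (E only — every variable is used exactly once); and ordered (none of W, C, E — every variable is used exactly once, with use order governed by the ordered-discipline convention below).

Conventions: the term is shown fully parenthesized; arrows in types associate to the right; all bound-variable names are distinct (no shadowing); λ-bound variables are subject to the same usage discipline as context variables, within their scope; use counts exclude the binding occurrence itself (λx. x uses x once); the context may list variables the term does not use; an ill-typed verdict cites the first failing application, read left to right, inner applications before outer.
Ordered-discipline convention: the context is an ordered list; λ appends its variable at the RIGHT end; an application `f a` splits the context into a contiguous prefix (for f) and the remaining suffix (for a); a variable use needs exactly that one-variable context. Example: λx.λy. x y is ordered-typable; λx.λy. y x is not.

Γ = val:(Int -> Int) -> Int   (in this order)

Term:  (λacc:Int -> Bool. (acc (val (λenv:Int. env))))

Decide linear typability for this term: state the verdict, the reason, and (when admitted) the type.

yes — val, acc, env: one use apiece; term : (Int -> Bool) -> Bool
counts: val: 1; acc (bound): 1; env (bound): 1
order of uses: acc, val, env
typing: well-typed — term : (Int -> Bool) -> Bool
all disciplines: ordered ✗ | linear ✓ | affine ✓ | relevant ✓ | unrestricted ✓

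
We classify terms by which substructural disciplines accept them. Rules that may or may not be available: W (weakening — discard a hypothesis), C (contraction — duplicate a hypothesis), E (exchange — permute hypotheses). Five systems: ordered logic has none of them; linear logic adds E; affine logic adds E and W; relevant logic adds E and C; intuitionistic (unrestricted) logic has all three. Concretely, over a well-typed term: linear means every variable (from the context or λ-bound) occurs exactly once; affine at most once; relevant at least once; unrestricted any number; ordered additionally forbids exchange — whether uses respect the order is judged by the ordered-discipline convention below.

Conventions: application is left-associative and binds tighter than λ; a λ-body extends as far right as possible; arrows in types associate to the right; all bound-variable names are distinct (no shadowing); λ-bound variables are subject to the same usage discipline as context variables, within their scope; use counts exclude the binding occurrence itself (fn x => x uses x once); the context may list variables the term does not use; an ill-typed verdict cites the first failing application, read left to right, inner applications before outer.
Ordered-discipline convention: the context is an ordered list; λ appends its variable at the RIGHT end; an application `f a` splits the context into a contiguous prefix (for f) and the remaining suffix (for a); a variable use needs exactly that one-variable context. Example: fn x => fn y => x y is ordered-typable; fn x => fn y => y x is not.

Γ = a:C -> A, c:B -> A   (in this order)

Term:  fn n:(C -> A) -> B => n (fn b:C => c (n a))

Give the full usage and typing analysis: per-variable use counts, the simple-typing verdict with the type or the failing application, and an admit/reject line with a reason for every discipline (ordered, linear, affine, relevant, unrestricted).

usage: a: 1; c: 1; n [bound]: 2; b [bound]: 0
use order (left to right): n, c, n, a
typing: the term checks, with type ((C -> A) -> B) -> B
ordered: ✗ — repeated use of n ×2; unused: b — weakening required
linear: ✗ — repeated use of n ×2; unused: b — weakening required
affine: ✗ — repeated use of n ×2
relevant: ✗ — unused: b — weakening required
unrestricted: ✓ — well-typed at ((C -> A) -> B) -> B; no restrictions here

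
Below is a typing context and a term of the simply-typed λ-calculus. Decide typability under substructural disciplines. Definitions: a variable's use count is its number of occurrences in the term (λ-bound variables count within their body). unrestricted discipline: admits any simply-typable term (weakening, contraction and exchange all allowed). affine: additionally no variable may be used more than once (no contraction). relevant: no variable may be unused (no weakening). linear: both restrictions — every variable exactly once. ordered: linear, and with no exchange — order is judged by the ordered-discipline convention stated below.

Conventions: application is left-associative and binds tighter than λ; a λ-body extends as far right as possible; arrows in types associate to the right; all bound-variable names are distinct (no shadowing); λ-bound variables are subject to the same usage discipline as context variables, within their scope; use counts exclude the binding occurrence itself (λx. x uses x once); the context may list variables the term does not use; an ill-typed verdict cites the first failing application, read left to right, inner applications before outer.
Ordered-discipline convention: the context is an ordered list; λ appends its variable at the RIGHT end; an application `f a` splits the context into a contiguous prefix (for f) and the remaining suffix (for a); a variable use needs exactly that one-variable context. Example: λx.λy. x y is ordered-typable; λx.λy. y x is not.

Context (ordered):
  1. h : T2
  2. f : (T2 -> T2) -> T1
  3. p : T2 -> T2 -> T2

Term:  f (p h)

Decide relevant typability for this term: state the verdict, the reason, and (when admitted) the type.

yes — none of h, f, p goes unused; term : T1
use counts: h: 1×; f: 1×; p: 1×
uses in reading order: f, p, h
typing: well-typed — term : T1
across the five disciplines: ordered ✗, linear ✓, affine ✓, relevant ✓, unrestricted ✓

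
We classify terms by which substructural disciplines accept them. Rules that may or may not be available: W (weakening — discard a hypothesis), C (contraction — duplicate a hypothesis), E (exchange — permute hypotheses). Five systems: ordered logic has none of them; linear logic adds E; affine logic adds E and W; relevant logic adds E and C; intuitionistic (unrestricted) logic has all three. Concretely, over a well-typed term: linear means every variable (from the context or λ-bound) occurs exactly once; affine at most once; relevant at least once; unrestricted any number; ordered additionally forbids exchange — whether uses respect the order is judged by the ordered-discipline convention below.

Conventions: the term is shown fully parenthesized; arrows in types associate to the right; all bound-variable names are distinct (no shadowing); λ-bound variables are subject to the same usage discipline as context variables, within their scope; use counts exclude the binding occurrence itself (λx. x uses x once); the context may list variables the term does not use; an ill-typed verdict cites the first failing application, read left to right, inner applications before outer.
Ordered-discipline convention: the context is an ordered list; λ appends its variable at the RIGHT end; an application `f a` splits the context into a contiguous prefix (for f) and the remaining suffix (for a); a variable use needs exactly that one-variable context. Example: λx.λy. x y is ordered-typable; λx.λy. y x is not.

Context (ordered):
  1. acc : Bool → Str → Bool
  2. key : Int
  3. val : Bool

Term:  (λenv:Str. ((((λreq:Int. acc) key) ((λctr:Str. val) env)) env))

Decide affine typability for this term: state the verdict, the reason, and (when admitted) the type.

no — uses contraction: env ×2
usage: acc: 1, key: 1, val: 1, env (λ-bound): 2, req (λ-bound): 0, ctr (λ-bound): 0
uses in reading order: acc, key, val, env, env
typing: the term checks, with type Str → Bool
per-discipline verdicts: ordered ✗, linear ✗, affine ✗, relevant ✗, unrestricted ✓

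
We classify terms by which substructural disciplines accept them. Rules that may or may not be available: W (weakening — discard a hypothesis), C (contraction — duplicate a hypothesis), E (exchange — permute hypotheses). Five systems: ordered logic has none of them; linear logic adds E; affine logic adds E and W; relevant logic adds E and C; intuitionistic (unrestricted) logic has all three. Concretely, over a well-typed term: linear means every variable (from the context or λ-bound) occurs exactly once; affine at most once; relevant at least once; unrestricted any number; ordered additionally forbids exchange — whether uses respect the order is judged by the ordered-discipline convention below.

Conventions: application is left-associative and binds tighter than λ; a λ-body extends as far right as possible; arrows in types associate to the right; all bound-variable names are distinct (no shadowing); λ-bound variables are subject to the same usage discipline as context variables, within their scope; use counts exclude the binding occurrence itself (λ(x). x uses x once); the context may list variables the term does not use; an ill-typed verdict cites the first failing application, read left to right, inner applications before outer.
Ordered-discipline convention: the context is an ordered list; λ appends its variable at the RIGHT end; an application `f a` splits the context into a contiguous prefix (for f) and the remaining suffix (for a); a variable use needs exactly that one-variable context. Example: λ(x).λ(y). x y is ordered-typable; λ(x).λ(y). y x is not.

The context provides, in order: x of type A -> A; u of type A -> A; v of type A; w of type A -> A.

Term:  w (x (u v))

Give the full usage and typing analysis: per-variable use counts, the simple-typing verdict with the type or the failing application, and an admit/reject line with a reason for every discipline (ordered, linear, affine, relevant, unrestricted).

variable uses: x=1, u=1, v=1, w=1
order of uses: w, x, u, v
typing: the term checks, with type A
ordered ✗ (no contiguous prefix/suffix split fits w, x, u, v)
linear ✓ (single use per variable (x, u, v, w))
affine ✓ (none of x, u, v, w used more than once)
relevant ✓ (at least one use each (x, u, v, w))
unrestricted ✓ (typability at A is all that's needed)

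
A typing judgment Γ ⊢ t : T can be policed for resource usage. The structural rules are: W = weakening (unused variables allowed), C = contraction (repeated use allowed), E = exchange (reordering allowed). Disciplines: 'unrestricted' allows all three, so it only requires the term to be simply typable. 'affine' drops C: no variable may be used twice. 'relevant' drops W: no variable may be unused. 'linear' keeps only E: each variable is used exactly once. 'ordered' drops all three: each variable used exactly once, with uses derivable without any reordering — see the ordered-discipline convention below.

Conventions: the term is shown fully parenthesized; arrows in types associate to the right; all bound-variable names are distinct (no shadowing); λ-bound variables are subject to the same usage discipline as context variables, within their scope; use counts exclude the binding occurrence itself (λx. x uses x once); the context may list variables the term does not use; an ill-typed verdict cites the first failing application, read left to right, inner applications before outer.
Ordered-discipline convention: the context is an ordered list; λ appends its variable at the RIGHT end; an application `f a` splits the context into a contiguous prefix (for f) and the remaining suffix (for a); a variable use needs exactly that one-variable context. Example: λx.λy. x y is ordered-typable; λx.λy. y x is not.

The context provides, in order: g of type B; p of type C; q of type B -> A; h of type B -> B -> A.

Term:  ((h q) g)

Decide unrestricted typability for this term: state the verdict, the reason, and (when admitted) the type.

no — a type mismatch blocks all five
variable uses: g=1, p=0, q=1, h=1
use order (left to right): h, q, g
typing: ill-typed: a function awaiting B gets B -> A
across the five disciplines: ordered ✗ · linear ✗ · affine ✗ · relevant ✗ · unrestricted ✗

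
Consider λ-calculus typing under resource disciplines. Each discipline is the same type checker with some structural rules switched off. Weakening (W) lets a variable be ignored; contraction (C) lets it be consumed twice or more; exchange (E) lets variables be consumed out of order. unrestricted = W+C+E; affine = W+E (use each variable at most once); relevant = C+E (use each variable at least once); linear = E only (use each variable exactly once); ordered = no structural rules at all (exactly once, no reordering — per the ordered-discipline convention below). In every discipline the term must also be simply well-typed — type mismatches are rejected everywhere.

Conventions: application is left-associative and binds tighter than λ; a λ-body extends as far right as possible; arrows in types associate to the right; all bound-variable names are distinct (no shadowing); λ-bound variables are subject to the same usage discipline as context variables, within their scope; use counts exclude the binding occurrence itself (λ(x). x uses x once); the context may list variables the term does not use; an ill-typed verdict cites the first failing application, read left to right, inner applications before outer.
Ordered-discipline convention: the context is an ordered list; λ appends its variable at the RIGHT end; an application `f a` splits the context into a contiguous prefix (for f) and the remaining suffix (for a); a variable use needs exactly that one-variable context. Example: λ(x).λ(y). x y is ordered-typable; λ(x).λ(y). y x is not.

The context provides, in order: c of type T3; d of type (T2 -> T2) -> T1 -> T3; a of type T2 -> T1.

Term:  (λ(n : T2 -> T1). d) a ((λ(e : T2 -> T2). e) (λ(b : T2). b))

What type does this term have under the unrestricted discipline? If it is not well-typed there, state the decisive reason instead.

term : T1 -> T3
variable uses: c: 0×, d: 1×, a: 1×, n (λ-bound): 0×, e (λ-bound): 1×, b (λ-bound): 1×
order of uses: d, a, e, b
typing: ✓ — T1 -> T3
summary: ordered ✗ · linear ✗ · affine ✓ · relevant ✗ · unrestricted ✓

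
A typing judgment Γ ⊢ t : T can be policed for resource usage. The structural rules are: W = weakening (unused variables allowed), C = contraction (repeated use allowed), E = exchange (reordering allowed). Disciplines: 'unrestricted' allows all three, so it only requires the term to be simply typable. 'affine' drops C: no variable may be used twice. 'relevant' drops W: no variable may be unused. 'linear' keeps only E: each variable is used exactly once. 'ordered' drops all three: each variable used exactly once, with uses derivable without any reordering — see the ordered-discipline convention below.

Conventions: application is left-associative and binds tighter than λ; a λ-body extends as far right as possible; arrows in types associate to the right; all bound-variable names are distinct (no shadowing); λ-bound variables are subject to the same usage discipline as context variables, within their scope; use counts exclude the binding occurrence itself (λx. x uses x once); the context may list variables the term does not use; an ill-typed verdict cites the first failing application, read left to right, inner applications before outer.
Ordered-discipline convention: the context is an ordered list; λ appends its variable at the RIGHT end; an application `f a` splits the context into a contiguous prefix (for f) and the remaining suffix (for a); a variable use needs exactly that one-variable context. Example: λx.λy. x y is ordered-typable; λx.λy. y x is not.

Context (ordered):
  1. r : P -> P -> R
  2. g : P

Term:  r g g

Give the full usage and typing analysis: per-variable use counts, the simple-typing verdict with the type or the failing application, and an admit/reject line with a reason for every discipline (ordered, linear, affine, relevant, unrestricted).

usage: r: 1, g: 2
use order (left to right): r, g, g
typing: the term checks, with type R
ordered: ✗ — uses contraction: g ×2
linear: ✗ — uses contraction: g ×2
affine: ✗ — uses contraction: g ×2
relevant: ✓ — every one of r, g appears
unrestricted: ✓ — simply typable at R; W, C, E all held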